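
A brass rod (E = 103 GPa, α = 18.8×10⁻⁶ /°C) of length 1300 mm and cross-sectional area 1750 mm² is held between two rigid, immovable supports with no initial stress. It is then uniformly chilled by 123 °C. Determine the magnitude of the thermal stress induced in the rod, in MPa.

σ ≈ 238 MPa (tensile)

With length fixed, the mechanical strain must cancel the thermal strain αΔT = 18.8×10⁻⁶ × 123 = 2312.4×10⁻⁶.
σ = EαΔT = 103×10³ × 18.8×10⁻⁶ × 123 = 238.2 MPa (tensile; the rod is trying to contract).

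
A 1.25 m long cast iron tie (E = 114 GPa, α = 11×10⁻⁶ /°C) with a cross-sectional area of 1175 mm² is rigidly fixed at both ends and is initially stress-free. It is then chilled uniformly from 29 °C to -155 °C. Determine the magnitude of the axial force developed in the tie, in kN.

P ≈ 271 kN (tensile)

Full restraint means ε = 0, so the stress is σ = EαΔT = 114×10³ × 11×10⁻⁶ × 184 = 230.7 MPa.
Axial force P = σA = 230.7 × 1175 = 271100 N = 271.1 kN, tensile.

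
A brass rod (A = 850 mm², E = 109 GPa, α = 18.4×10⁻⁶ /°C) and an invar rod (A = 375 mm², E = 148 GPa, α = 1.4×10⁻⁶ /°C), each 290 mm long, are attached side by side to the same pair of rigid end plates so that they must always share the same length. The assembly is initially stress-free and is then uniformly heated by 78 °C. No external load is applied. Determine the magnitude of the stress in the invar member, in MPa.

Both members must finish at the same length. With the larger α, the brass tends to over-expand; the plates restrain it, putting the brass in compression and the invar in tension. With no external load the two internal forces are equal and opposite, magnitude P.
Equating the net (thermal + elastic) strains gives |α₁ − α₂|·ΔT = P·[1/(A₁E₁) + 1/(A₂E₂)].
|α₁ − α₂|·ΔT = 17×10⁻⁶ × 78 = 0.001326.
1/(A₁E₁) + 1/(A₂E₂) = 1/(850×109×10³) + 1/(375×148×10³) = 2.881×10⁻⁸ N⁻¹.
So P = 0.001326 / 2.881×10⁻⁸ = 46.02 kN.
σ_{invar} = P/A₂ = 46020/375 = 122.7 MPa, tensile.

σ ≈ 123 MPa (tensile)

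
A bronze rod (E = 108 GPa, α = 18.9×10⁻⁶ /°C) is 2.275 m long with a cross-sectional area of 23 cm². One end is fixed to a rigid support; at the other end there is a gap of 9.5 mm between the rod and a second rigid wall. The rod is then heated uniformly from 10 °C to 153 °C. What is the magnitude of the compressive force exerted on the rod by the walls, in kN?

If the wall were absent the rod would grow by αΔT L = 18.9×10⁻⁶ × 143 × 2275 = 6.149 mm.
Since δ_free = 6.15 mm is less than the 9.5 mm gap, the rod never touches the wall. No axial force develops.

P ≈ 0 kN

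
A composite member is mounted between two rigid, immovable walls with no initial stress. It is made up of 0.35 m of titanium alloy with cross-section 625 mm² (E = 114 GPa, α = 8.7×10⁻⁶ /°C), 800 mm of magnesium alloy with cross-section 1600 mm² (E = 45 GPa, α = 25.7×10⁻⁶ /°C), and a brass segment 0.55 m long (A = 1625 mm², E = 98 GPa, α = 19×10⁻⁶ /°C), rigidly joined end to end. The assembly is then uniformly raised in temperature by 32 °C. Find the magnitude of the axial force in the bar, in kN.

P ≈ 56 kN (compressive)

Free thermal expansion of the whole bar: Σ αᵢΔT Lᵢ = 8.7×10⁻⁶×32×350 + 25.7×10⁻⁶×32×800 + 19×10⁻⁶×32×550 = 1.09 mm.
The walls prevent any net length change, so an axial force P (same in every segment) develops. Compatibility: P · Σ Lᵢ/(AᵢEᵢ) = δ_free.
The series flexibility is Σ Lᵢ/(AᵢEᵢ) = 350/(625×114×10³) + 800/(1600×45×10³) + 550/(1625×98×10³) = 1.948×10⁻⁵ mm/N.
P = 1.09 / 1.948×10⁻⁵ = 55950 N = 55.95 kN, compressive.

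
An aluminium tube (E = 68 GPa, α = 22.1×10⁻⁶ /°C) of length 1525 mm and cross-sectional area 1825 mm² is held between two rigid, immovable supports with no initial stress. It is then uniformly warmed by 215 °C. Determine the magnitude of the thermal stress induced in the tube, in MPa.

The supports are rigid, so the total axial strain is zero. The restrained thermal strain is ε = αΔT = 22.1×10⁻⁶ × 215 = 4751.5×10⁻⁶.
Hence σ = E·αΔT = 68×10³ × 4751.5×10⁻⁶ = 323.1 MPa, compressive.

σ ≈ 323 MPa (compressive)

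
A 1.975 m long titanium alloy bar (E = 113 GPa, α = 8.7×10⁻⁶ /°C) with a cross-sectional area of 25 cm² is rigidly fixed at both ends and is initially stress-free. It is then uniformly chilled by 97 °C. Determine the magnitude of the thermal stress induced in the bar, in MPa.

The supports are rigid, so the total axial strain is zero. The restrained thermal strain is ε = αΔT = 8.7×10⁻⁶ × 97 = 843.9×10⁻⁶.
σ = EαΔT = 113×10³ × 8.7×10⁻⁶ × 97 = 95.36 MPa (tensile; the bar is trying to contract).

σ ≈ 95.4 MPa (tensile)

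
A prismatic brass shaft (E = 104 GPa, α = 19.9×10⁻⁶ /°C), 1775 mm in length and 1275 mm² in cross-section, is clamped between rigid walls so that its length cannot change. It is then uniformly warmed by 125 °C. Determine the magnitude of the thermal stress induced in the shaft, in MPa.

With length fixed, the mechanical strain must cancel the thermal strain αΔT = 19.9×10⁻⁶ × 125 = 2487.5×10⁻⁶.
σ = EαΔT = 104×10³ × 19.9×10⁻⁶ × 125 = 258.7 MPa (compressive; the shaft is trying to expand).

σ ≈ 259 MPa (compressive)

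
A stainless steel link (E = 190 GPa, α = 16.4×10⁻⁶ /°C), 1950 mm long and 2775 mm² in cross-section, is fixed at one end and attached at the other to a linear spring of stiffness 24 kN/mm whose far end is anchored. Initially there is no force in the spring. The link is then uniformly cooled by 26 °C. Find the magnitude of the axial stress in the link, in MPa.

Free thermal contraction: δ_free = αΔT L = 16.4×10⁻⁶ × 26 × 1950 = 0.8315 mm.
With a force P in the spring, the elastic change of the link is PL/(AE) and that of the spring is P/k; compatibility requires their sum to equal δ_free.
P [ L/(AE) + 1/k ] = δ_free → P [ 1950/(2775×190×10³) + 1/(24×10³) ] = 0.8315.
P = 0.8315 / 4.537×10⁻⁵ = 18330 N.
σ = P/A = 18330/2775 = 6.605 MPa.

σ ≈ 6.6 MPa (tensile)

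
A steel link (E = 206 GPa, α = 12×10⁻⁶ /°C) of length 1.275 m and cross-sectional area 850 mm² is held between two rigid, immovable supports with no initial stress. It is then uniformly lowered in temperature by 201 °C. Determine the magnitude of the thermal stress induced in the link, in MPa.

Because both ends are immovable the net strain is zero, and the suppressed thermal strain is αΔT = 12×10⁻⁶ × 201 = 2412×10⁻⁶.
Hence σ = E·αΔT = 206×10³ × 2412×10⁻⁶ = 496.9 MPa, tensile.

σ ≈ 497 MPa (tensile)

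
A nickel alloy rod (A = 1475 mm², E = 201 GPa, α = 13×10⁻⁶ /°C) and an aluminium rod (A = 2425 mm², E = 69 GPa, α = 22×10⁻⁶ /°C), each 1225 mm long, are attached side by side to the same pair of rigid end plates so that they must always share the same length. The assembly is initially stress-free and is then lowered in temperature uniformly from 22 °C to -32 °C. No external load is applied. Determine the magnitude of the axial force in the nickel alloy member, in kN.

P ≈ 52 kN (compressive in the nickel alloy)

Equilibrium of a rigid end plate with no external load gives equal and opposite internal forces ±P in the two members. Since α_{aluminium} > α_{nickel alloy}, cooling drives the aluminium into tension and the nickel alloy into compression.
Compatibility of the two members (thermal + elastic change equal): (α₁ − α₂)ΔT = P·[1/(A₁E₁) + 1/(A₂E₂)].
|α₁ − α₂|·ΔT = 9×10⁻⁶ × 54 = 0.000486.
1/(A₁E₁) + 1/(A₂E₂) = 1/(1475×201×10³) + 1/(2425×69×10³) = 9.349×10⁻⁹ N⁻¹.
P = 0.000486 / 9.349×10⁻⁹ = 51980 N = 51.98 kN.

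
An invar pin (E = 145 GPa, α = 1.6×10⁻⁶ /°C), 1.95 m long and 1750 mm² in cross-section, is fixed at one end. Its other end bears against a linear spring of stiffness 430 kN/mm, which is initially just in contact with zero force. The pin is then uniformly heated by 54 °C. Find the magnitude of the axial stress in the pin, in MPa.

σ ≈ 9.62 MPa (compressive)

Free thermal expansion: δ_free = αΔT L = 1.6×10⁻⁶ × 54 × 1950 = 0.1685 mm.
Let P be the compressive force at the spring. The pin shortens elastically by PL/(AE) and the spring compresses by P/k; together these equal δ_free.
P [ L/(AE) + 1/k ] = δ_free → P [ 1950/(1750×145×10³) + 1/(430×10³) ] = 0.1685.
P = 0.1685 / 1.001×10⁻⁵ = 16830 N.
σ = P/A = 16830/1750 = 9.618 MPa.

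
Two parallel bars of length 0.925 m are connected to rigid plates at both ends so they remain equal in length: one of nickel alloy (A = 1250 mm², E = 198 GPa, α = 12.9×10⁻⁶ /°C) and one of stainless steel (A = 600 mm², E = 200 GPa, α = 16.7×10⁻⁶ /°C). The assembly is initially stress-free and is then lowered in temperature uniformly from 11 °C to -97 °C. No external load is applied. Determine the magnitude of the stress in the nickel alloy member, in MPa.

Equilibrium of a rigid end plate with no external load gives equal and opposite internal forces ±P in the two members. Since α_{stainless steel} > α_{nickel alloy}, cooling drives the stainless steel into tension and the nickel alloy into compression.
Equating the net (thermal + elastic) strains gives |α₁ − α₂|·ΔT = P·[1/(A₁E₁) + 1/(A₂E₂)].
|α₁ − α₂|·ΔT = 3.8×10⁻⁶ × 108 = 0.0004104.
1/(A₁E₁) + 1/(A₂E₂) = 1/(1250×198×10³) + 1/(600×200×10³) = 1.237×10⁻⁸ N⁻¹.
P = 0.0004104 / 1.237×10⁻⁸ = 33170 N = 33.17 kN.
σ_{nickel alloy} = P/A₁ = 33170/1250 = 26.53 MPa, compressive.

σ ≈ 26.5 MPa (compressive)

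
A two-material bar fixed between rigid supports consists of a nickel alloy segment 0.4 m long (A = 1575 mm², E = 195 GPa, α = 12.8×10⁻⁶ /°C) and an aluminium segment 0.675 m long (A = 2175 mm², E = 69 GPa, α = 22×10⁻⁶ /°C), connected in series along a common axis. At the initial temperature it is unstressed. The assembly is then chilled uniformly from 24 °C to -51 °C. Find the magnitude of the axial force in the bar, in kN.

If the supports were absent, the total length change would be Σ αᵢΔT Lᵢ = 12.8×10⁻⁶×75×400 + 22×10⁻⁶×75×675 = 1.498 mm.
The rigid supports impose zero overall length change; the single axial force P common to all segments must satisfy P Σ Lᵢ/(AᵢEᵢ) = δ_free.
Σ Lᵢ/(AᵢEᵢ) = 400/(1575×195×10³) + 675/(2175×69×10³) = 5.8×10⁻⁶ mm/N.
So P = 1.498 / 5.8×10⁻⁶ = 258.2 kN, tensile.

P ≈ 258 kN (tensile)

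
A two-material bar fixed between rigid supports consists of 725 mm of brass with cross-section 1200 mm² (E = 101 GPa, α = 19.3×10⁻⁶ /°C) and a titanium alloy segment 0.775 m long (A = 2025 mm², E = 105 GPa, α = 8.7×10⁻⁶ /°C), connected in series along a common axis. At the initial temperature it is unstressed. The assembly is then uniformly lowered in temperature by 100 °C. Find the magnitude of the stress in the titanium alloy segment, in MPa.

σ ≈ 106 MPa (tensile)

With the walls removed the bar would change length by δ_free = Σ αᵢΔT Lᵢ = 19.3×10⁻⁶×100×725 + 8.7×10⁻⁶×100×775 = 2.074 mm.
The rigid supports impose zero overall length change; the single axial force P common to all segments must satisfy P Σ Lᵢ/(AᵢEᵢ) = δ_free.
The series flexibility is Σ Lᵢ/(AᵢEᵢ) = 725/(1200×101×10³) + 775/(2025×105×10³) = 9.627×10⁻⁶ mm/N.
P = 2.074 / 9.627×10⁻⁶ = 215400 N = 215.4 kN, tensile.
σ_{titanium alloy} = P / A = 215400 / 2025 = 106.4 MPa.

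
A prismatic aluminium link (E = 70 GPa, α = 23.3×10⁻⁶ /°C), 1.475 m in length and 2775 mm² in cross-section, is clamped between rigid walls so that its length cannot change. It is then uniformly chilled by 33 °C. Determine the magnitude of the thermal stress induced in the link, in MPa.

The supports are rigid, so the total axial strain is zero. The restrained thermal strain is ε = αΔT = 23.3×10⁻⁶ × 33 = 768.9×10⁻⁶.
The stress required to suppress this strain is σ = Eε = 70×10³ × 768.9×10⁻⁶ = 53.82 MPa, tensile since the link is trying to contract.

σ ≈ 53.8 MPa (tensile)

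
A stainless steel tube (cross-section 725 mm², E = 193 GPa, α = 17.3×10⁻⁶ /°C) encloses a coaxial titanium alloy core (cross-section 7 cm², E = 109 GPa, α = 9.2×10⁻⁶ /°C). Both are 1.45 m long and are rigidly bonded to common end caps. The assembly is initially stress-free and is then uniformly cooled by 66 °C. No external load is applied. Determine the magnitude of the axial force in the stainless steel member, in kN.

Both members must finish at the same length. With the larger α, the stainless steel tends to over-contract; the plates restrain it, putting the stainless steel in tension and the titanium alloy in compression. With no external load the two internal forces are equal and opposite, magnitude P.
Compatibility of the two members (thermal + elastic change equal): (α₁ − α₂)ΔT = P·[1/(A₁E₁) + 1/(A₂E₂)].
|α₁ − α₂|·ΔT = 8.1×10⁻⁶ × 66 = 0.0005346.
1/(A₁E₁) + 1/(A₂E₂) = 1/(725×193×10³) + 1/(700×109×10³) = 2.025×10⁻⁸ N⁻¹.
So P = 0.0005346 / 2.025×10⁻⁸ = 26.4 kN.

P ≈ 26.4 kN (tensile in the stainless steel)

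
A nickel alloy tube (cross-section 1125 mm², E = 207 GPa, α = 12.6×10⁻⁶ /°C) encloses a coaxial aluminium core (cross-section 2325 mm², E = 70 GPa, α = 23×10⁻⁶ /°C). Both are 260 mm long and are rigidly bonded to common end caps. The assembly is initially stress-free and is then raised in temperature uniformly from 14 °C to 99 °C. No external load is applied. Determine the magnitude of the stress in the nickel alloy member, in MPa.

Both members must finish at the same length. With the larger α, the aluminium tends to over-expand; the plates restrain it, putting the aluminium in compression and the nickel alloy in tension. With no external load the two internal forces are equal and opposite, magnitude P.
Compatibility of the two members (thermal + elastic change equal): (α₁ − α₂)ΔT = P·[1/(A₁E₁) + 1/(A₂E₂)].
|α₁ − α₂|·ΔT = 10.4×10⁻⁶ × 85 = 0.000884.
1/(A₁E₁) + 1/(A₂E₂) = 1/(1125×207×10³) + 1/(2325×70×10³) = 1.044×10⁻⁸ N⁻¹.
P = 0.000884 / 1.044×10⁻⁸ = 84690 N = 84.69 kN.
σ_{nickel alloy} = P/A₁ = 84690/1125 = 75.28 MPa, tensile.

σ ≈ 75.3 MPa (tensile)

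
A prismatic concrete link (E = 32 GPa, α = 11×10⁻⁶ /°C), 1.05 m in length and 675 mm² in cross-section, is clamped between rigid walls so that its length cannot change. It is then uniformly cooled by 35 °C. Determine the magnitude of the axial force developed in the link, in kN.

The ends cannot move, so σ = EαΔT = 32×10³ × 11×10⁻⁶ × 35 = 12.32 MPa.
Axial force P = σA = 12.32 × 675 = 8316 N = 8.316 kN, tensile.

P ≈ 8.32 kN (tensile)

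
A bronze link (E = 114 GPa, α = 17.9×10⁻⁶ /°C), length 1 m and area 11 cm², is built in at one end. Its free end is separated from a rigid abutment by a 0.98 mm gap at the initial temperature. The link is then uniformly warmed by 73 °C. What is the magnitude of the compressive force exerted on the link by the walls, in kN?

P ≈ 41 kN

If the wall were absent the link would grow by αΔT L = 17.9×10⁻⁶ × 73 × 1000 = 1.307 mm.
This exceeds the 0.98 mm gap, so the wall pushes back. The portion of expansion that must be recovered elastically is δ_free − gap = 1.307 − 0.98 = 0.3267 mm.
So σ = E(δ_free − g)/L = 114×10³ × 0.3267/1000 = 37.24 MPa.
Force on the wall = σA = 37.24 × 1100 mm² = 40.97 kN.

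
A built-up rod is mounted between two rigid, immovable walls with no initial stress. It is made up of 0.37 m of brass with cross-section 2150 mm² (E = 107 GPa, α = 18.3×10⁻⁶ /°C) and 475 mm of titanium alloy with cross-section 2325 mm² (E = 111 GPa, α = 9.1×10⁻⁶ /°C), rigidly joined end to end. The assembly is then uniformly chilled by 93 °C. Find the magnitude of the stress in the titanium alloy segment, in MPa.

If the supports were absent, the total length change would be Σ αᵢΔT Lᵢ = 18.3×10⁻⁶×93×370 + 9.1×10⁻⁶×93×475 = 1.032 mm.
The rigid supports impose zero overall length change; the single axial force P common to all segments must satisfy P Σ Lᵢ/(AᵢEᵢ) = δ_free.
Σ Lᵢ/(AᵢEᵢ) = 370/(2150×107×10³) + 475/(2325×111×10³) = 3.449×10⁻⁶ mm/N.
So P = 1.032 / 3.449×10⁻⁶ = 299.1 kN, tensile.
σ_{titanium alloy} = P / A = 299100 / 2325 = 128.7 MPa.

σ ≈ 129 MPa (tensile)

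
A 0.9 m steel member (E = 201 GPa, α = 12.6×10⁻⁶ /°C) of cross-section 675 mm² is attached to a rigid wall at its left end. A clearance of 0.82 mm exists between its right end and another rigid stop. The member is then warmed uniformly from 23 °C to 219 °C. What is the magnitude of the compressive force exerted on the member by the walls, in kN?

P ≈ 211 kN

Free thermal elongation = αΔT L = 12.6×10⁻⁶ × 196 × 900 = 2.223 mm.
The gap closes (δ_free > 0.82 mm) and the wall then resists a further 2.223 − 0.82 = 1.403 mm of expansion.
So σ = E(δ_free − g)/L = 201×10³ × 1.403/900 = 313.3 MPa.
P = σA = 313.3 × 675 = 211.4 kN.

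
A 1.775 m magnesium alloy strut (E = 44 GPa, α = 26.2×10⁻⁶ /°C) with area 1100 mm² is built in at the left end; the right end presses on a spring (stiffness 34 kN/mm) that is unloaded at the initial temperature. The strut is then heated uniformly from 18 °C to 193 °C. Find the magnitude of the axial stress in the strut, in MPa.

σ ≈ 112 MPa (compressive)

The unrestrained thermal change is αΔT L = 26.2×10⁻⁶ × 175 × 1775 = 8.138 mm.
Let P be the compressive force at the spring. The strut shortens elastically by PL/(AE) and the spring compresses by P/k; together these equal δ_free.
So P = δ_free / [L/(AE) + 1/k] = 8.138 / [ 1775/(1100×44×10³) + 1/(34×10³) ].
P = 8.138 / 6.609×10⁻⁵ = 123100 N.
σ = P/A = 123100/1100 = 112 MPa.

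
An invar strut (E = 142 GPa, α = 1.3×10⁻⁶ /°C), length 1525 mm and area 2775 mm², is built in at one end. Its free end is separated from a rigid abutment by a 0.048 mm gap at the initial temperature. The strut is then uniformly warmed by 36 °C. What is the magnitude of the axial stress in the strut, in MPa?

If the wall were absent the strut would grow by αΔT L = 1.3×10⁻⁶ × 36 × 1525 = 0.07137 mm.
The gap closes (δ_free > 0.048 mm) and the wall then resists a further 0.07137 − 0.048 = 0.02337 mm of expansion.
Compatibility: PL/(AE) = 0.02337 mm, so σ = P/A = E × (0.02337/1525) = 2.176 MPa.

σ ≈ 2.18 MPa (compressive)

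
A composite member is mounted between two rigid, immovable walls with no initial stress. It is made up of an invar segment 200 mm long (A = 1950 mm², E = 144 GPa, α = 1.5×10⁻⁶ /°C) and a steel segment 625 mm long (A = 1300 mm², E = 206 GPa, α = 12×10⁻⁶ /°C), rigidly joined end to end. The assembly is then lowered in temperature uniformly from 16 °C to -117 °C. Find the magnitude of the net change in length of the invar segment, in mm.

If the supports were absent, the total length change would be Σ αᵢΔT Lᵢ = 1.5×10⁻⁶×133×200 + 12×10⁻⁶×133×625 = 1.037 mm.
Since the ends are fixed, an axial force P builds up, equal in every segment, with P · Σ Lᵢ/(AᵢEᵢ) = δ_free.
Σ Lᵢ/(AᵢEᵢ) = 200/(1950×144×10³) + 625/(1300×206×10³) = 3.046×10⁻⁶ mm/N.
Hence P = δ_free / Σ(L/AE) = 1.037/3.046×10⁻⁶ = 340.6 kN (tensile).
For the invar segment, free thermal change = 1.5×10⁻⁶×133×200 = 0.0399 mm and elastic change from P = 340600×200/(1950×144×10³) = 0.2426 mm; these oppose, so the net change is 0.203 mm (segment lengthens).

|ΔL| ≈ 0.203 mm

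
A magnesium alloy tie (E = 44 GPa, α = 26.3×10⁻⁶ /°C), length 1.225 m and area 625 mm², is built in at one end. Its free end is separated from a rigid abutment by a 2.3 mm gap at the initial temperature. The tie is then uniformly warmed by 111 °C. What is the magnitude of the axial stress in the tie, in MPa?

If the wall were absent the tie would grow by αΔT L = 26.3×10⁻⁶ × 111 × 1225 = 3.576 mm.
This exceeds the 2.3 mm gap, so the wall pushes back. The portion of expansion that must be recovered elastically is δ_free − gap = 3.576 − 2.3 = 1.276 mm.
That suppressed elongation corresponds to σ = E·Δ/L = 44×10³ × 1.276/1225 = 45.84 MPa.

σ ≈ 45.8 MPa (compressive)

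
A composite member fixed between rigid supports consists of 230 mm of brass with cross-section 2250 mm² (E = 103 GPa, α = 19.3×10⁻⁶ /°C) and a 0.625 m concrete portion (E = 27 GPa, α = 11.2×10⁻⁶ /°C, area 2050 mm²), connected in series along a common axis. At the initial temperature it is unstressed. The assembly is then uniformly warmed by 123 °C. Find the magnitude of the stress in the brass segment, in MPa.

σ ≈ 50.9 MPa (compressive)

If the supports were absent, the total length change would be Σ αᵢΔT Lᵢ = 19.3×10⁻⁶×123×230 + 11.2×10⁻⁶×123×625 = 1.407 mm.
The walls prevent any net length change, so an axial force P (same in every segment) develops. Compatibility: P · Σ Lᵢ/(AᵢEᵢ) = δ_free.
Σ Lᵢ/(AᵢEᵢ) = 230/(2250×103×10³) + 625/(2050×27×10³) = 1.228×10⁻⁵ mm/N.
P = 1.407 / 1.228×10⁻⁵ = 114500 N = 114.5 kN, compressive.
σ_{brass} = P / A = 114500 / 2250 = 50.91 MPa.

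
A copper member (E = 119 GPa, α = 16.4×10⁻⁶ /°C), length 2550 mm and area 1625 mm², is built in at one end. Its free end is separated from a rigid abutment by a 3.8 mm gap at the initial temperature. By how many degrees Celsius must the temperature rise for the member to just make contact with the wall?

ΔT ≈ 90.9 °C

The gap closes when αΔT L = 3.8 mm, since the member is still unstressed at that instant.
ΔT = 3.8 / (16.4×10⁻⁶ × 2550) = 90.87 °C.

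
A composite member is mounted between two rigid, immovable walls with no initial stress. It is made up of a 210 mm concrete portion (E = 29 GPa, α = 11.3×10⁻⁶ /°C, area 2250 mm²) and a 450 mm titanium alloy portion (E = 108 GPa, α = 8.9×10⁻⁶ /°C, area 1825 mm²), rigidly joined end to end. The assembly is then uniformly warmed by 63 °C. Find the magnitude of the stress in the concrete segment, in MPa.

σ ≈ 32.5 MPa (compressive)

With the walls removed the bar would change length by δ_free = Σ αᵢΔT Lᵢ = 11.3×10⁻⁶×63×210 + 8.9×10⁻⁶×63×450 = 0.4018 mm.
The walls prevent any net length change, so an axial force P (same in every segment) develops. Compatibility: P · Σ Lᵢ/(AᵢEᵢ) = δ_free.
The series flexibility is Σ Lᵢ/(AᵢEᵢ) = 210/(2250×29×10³) + 450/(1825×108×10³) = 5.501×10⁻⁶ mm/N.
So P = 0.4018 / 5.501×10⁻⁶ = 73.04 kN, compressive.
σ_{concrete} = P / A = 73040 / 2250 = 32.46 MPa.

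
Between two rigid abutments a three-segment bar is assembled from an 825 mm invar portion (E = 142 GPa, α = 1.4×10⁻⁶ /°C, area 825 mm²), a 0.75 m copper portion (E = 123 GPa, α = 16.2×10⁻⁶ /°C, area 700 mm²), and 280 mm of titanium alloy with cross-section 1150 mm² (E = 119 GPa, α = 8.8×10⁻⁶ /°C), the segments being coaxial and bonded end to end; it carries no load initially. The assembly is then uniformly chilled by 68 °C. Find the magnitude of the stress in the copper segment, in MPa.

σ ≈ 86.1 MPa (tensile)

With the walls removed the bar would change length by δ_free = Σ αᵢΔT Lᵢ = 1.4×10⁻⁶×68×825 + 16.2×10⁻⁶×68×750 + 8.8×10⁻⁶×68×280 = 1.072 mm.
Since the ends are fixed, an axial force P builds up, equal in every segment, with P · Σ Lᵢ/(AᵢEᵢ) = δ_free.
The series flexibility is Σ Lᵢ/(AᵢEᵢ) = 825/(825×142×10³) + 750/(700×123×10³) + 280/(1150×119×10³) = 1.78×10⁻⁵ mm/N.
So P = 1.072 / 1.78×10⁻⁵ = 60.24 kN, tensile.
σ_{copper} = P / A = 60240 / 700 = 86.06 MPa.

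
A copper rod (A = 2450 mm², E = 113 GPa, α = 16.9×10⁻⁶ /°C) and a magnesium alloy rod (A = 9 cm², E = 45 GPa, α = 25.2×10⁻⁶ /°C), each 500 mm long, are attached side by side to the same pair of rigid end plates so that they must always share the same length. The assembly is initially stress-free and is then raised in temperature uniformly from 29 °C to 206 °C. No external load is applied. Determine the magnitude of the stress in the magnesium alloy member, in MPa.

Both members must finish at the same length. With the larger α, the magnesium alloy tends to over-expand; the plates restrain it, putting the magnesium alloy in compression and the copper in tension. With no external load the two internal forces are equal and opposite, magnitude P.
Setting the final lengths equal and cancelling L: (α₁ − α₂)ΔT = P/(A₁E₁) + P/(A₂E₂).
|α₁ − α₂|·ΔT = 8.3×10⁻⁶ × 177 = 0.001469.
1/(A₁E₁) + 1/(A₂E₂) = 1/(2450×113×10³) + 1/(900×45×10³) = 2.83×10⁻⁸ N⁻¹.
So P = 0.001469 / 2.83×10⁻⁸ = 51.91 kN.
σ_{magnesium alloy} = P/A₂ = 51910/900 = 57.67 MPa, compressive.

σ ≈ 57.7 MPa (compressive)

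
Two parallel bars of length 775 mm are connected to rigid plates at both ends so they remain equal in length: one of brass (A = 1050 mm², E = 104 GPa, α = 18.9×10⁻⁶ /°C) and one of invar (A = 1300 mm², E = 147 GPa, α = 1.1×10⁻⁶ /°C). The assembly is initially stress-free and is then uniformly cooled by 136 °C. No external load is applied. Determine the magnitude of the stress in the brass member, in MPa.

σ ≈ 160 MPa (tensile)

Equilibrium of a rigid end plate with no external load gives equal and opposite internal forces ±P in the two members. Since α_{brass} > α_{invar}, cooling drives the brass into tension and the invar into compression.
Compatibility of the two members (thermal + elastic change equal): (α₁ − α₂)ΔT = P·[1/(A₁E₁) + 1/(A₂E₂)].
|α₁ − α₂|·ΔT = 17.8×10⁻⁶ × 136 = 0.002421.
1/(A₁E₁) + 1/(A₂E₂) = 1/(1050×104×10³) + 1/(1300×147×10³) = 1.439×10⁻⁸ N⁻¹.
P = 0.002421 / 1.439×10⁻⁸ = 168200 N = 168.2 kN.
σ_{brass} = P/A₁ = 168200/1050 = 160.2 MPa, tensile.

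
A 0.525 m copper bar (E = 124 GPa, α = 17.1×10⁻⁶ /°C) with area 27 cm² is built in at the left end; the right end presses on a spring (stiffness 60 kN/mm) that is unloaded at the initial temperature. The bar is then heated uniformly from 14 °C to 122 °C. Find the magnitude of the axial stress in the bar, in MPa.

σ ≈ 19.7 MPa (compressive)

If the spring were absent the bar would lengthen by αΔT L = 17.1×10⁻⁶ × 108 × 525 = 0.9696 mm.
With a force P in the spring, the elastic change of the bar is PL/(AE) and that of the spring is P/k; compatibility requires their sum to equal δ_free.
So P = δ_free / [L/(AE) + 1/k] = 0.9696 / [ 525/(2700×124×10³) + 1/(60×10³) ].
P = 0.9696 / 1.823×10⁻⁵ = 53170 N.
σ = P/A = 53170/2700 = 19.69 MPa.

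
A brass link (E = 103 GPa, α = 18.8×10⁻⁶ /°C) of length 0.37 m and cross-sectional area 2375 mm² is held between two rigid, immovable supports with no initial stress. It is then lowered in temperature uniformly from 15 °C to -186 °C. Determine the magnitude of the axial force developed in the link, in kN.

P ≈ 924 kN (tensile)

Full restraint means ε = 0, so the stress is σ = EαΔT = 103×10³ × 18.8×10⁻⁶ × 201 = 389.2 MPa.
Axial force P = σA = 389.2 × 2375 = 924400 N = 924.4 kN, tensile.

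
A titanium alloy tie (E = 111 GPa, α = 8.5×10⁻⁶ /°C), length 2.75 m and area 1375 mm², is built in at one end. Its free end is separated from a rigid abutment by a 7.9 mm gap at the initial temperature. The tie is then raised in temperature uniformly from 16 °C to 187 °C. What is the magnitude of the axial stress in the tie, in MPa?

Free thermal elongation = αΔT L = 8.5×10⁻⁶ × 171 × 2750 = 3.997 mm.
Since δ_free = 4 mm is less than the 7.9 mm gap, the tie never touches the wall. No axial force develops.

σ ≈ 0 MPa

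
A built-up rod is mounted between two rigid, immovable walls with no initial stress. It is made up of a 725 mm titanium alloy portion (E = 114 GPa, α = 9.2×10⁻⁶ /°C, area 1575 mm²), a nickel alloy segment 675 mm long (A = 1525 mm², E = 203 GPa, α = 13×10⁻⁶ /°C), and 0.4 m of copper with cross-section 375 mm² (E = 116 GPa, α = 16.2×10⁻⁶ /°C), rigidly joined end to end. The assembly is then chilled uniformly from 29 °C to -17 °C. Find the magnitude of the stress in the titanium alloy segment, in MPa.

If the supports were absent, the total length change would be Σ αᵢΔT Lᵢ = 9.2×10⁻⁶×46×725 + 13×10⁻⁶×46×675 + 16.2×10⁻⁶×46×400 = 1.009 mm.
Since the ends are fixed, an axial force P builds up, equal in every segment, with P · Σ Lᵢ/(AᵢEᵢ) = δ_free.
The series flexibility is Σ Lᵢ/(AᵢEᵢ) = 725/(1575×114×10³) + 675/(1525×203×10³) + 400/(375×116×10³) = 1.541×10⁻⁵ mm/N.
Hence P = δ_free / Σ(L/AE) = 1.009/1.541×10⁻⁵ = 65.43 kN (tensile).
σ_{titanium alloy} = P / A = 65430 / 1575 = 41.54 MPa.

σ ≈ 41.5 MPa (tensile)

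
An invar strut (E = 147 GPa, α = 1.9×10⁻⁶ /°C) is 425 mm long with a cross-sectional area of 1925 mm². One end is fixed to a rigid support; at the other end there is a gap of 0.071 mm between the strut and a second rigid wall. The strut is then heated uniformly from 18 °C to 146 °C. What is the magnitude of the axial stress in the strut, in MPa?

If the wall were absent the strut would grow by αΔT L = 1.9×10⁻⁶ × 128 × 425 = 0.1034 mm.
After closing the 0.071 mm clearance, 0.1034 − 0.071 = 0.03236 mm of expansion remains to be suppressed by the wall.
That suppressed elongation corresponds to σ = E·Δ/L = 147×10³ × 0.03236/425 = 11.19 MPa.

σ ≈ 11.2 MPa (compressive)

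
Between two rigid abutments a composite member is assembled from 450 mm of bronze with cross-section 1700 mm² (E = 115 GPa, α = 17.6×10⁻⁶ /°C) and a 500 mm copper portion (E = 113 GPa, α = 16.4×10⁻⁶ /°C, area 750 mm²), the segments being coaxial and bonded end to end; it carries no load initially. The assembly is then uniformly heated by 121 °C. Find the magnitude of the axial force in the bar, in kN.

If the supports were absent, the total length change would be Σ αᵢΔT Lᵢ = 17.6×10⁻⁶×121×450 + 16.4×10⁻⁶×121×500 = 1.951 mm.
Since the ends are fixed, an axial force P builds up, equal in every segment, with P · Σ Lᵢ/(AᵢEᵢ) = δ_free.
The series flexibility is Σ Lᵢ/(AᵢEᵢ) = 450/(1700×115×10³) + 500/(750×113×10³) = 8.201×10⁻⁶ mm/N.
So P = 1.951 / 8.201×10⁻⁶ = 237.8 kN, compressive.

P ≈ 238 kN (compressive)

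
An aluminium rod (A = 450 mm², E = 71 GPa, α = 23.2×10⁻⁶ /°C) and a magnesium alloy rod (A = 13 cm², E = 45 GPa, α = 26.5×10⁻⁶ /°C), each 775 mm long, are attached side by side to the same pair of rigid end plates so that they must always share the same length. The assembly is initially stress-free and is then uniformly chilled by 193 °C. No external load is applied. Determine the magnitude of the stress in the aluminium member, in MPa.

σ ≈ 29.2 MPa (compressive)

The magnesium alloy has the larger α, so on cooling it would change length more than the aluminium if both were free. The rigid plates force a common final length, so the magnesium alloy is put into tension and the aluminium into compression, with equal and opposite forces P (no external load).
Setting the final lengths equal and cancelling L: (α₁ − α₂)ΔT = P/(A₁E₁) + P/(A₂E₂).
|α₁ − α₂|·ΔT = 3.3×10⁻⁶ × 193 = 0.0006369.
1/(A₁E₁) + 1/(A₂E₂) = 1/(450×71×10³) + 1/(1300×45×10³) = 4.839×10⁻⁸ N⁻¹.
P = 0.0006369 / 4.839×10⁻⁸ = 13160 N = 13.16 kN.
σ_{aluminium} = P/A₁ = 13160/450 = 29.25 MPa, compressive.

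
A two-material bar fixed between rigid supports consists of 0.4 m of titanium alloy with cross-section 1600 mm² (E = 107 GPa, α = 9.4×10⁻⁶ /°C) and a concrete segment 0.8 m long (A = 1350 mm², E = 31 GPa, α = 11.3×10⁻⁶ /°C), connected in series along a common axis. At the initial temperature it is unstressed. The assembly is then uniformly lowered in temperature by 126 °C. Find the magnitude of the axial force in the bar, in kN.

Free thermal contraction of the whole bar: Σ αᵢΔT Lᵢ = 9.4×10⁻⁶×126×400 + 11.3×10⁻⁶×126×800 = 1.613 mm.
The walls prevent any net length change, so an axial force P (same in every segment) develops. Compatibility: P · Σ Lᵢ/(AᵢEᵢ) = δ_free.
The series flexibility is Σ Lᵢ/(AᵢEᵢ) = 400/(1600×107×10³) + 800/(1350×31×10³) = 2.145×10⁻⁵ mm/N.
P = 1.613 / 2.145×10⁻⁵ = 75180 N = 75.18 kN, tensile.

P ≈ 75.2 kN (tensile)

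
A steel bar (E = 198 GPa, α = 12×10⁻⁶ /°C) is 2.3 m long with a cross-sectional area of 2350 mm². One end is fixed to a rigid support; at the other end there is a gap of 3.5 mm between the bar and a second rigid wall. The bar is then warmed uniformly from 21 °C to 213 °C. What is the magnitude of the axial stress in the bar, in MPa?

σ ≈ 155 MPa (compressive)

Free thermal elongation = αΔT L = 12×10⁻⁶ × 192 × 2300 = 5.299 mm.
This exceeds the 3.5 mm gap, so the wall pushes back. The portion of expansion that must be recovered elastically is δ_free − gap = 5.299 − 3.5 = 1.799 mm.
That suppressed elongation corresponds to σ = E·Δ/L = 198×10³ × 1.799/2300 = 154.9 MPa.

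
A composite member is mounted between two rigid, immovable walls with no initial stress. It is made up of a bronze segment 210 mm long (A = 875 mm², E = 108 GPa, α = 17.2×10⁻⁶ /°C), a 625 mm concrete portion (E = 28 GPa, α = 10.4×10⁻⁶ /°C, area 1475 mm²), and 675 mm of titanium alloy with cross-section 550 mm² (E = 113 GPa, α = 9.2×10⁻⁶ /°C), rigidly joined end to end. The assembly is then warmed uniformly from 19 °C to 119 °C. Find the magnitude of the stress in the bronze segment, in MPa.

Free thermal expansion of the whole bar: Σ αᵢΔT Lᵢ = 17.2×10⁻⁶×100×210 + 10.4×10⁻⁶×100×625 + 9.2×10⁻⁶×100×675 = 1.632 mm.
The rigid supports impose zero overall length change; the single axial force P common to all segments must satisfy P Σ Lᵢ/(AᵢEᵢ) = δ_free.
Σ Lᵢ/(AᵢEᵢ) = 210/(875×108×10³) + 625/(1475×28×10³) + 675/(550×113×10³) = 2.822×10⁻⁵ mm/N.
Hence P = δ_free / Σ(L/AE) = 1.632/2.822×10⁻⁵ = 57.85 kN (compressive).
σ_{bronze} = P / A = 57850 / 875 = 66.11 MPa.

σ ≈ 66.1 MPa (compressive)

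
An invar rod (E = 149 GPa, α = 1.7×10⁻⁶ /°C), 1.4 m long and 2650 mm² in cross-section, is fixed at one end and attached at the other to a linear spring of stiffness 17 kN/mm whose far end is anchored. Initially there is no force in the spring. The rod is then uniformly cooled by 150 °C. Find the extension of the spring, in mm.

The unrestrained thermal change is αΔT L = 1.7×10⁻⁶ × 150 × 1400 = 0.357 mm.
Let P be the tensile force in the spring. The rod extends elastically by PL/(AE) and the spring stretches by P/k; together these equal δ_free.
P [ L/(AE) + 1/k ] = δ_free → P [ 1400/(2650×149×10³) + 1/(17×10³) ] = 0.357.
P = 0.357 / 6.237×10⁻⁵ = 5724 N.
Spring extension = P/k = 5724/(17×10³) = 0.3367 mm.

δ ≈ 0.337 mm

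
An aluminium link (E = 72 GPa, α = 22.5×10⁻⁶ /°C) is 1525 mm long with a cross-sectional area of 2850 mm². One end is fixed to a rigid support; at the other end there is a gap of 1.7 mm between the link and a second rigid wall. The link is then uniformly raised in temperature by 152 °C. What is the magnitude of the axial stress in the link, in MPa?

Unrestrained expansion: δ_free = αΔT L = 22.5×10⁻⁶ × 152 × 1525 = 5.215 mm.
This exceeds the 1.7 mm gap, so the wall pushes back. The portion of expansion that must be recovered elastically is δ_free − gap = 5.215 − 1.7 = 3.515 mm.
That suppressed elongation corresponds to σ = E·Δ/L = 72×10³ × 3.515/1525 = 166 MPa.

σ ≈ 166 MPa (compressive)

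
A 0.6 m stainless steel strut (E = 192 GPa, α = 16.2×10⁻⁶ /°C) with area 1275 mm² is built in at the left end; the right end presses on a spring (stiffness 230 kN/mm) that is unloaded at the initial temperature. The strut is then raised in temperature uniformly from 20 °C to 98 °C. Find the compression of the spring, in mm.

δ ≈ 0.485 mm

If the spring were absent the strut would lengthen by αΔT L = 16.2×10⁻⁶ × 78 × 600 = 0.7582 mm.
With a force P in the spring, the elastic change of the strut is PL/(AE) and that of the spring is P/k; compatibility requires their sum to equal δ_free.
So P = δ_free / [L/(AE) + 1/k] = 0.7582 / [ 600/(1275×192×10³) + 1/(230×10³) ].
P = 0.7582 / 6.799×10⁻⁶ = 111500 N.
Spring compression = P/k = 111500/(230×10³) = 0.4848 mm.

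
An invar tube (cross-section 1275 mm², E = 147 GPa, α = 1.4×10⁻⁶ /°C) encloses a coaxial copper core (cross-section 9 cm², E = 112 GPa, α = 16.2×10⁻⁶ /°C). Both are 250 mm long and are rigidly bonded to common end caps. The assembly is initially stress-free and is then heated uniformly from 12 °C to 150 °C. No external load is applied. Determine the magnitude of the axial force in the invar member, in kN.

P ≈ 134 kN (tensile in the invar)

Equilibrium of a rigid end plate with no external load gives equal and opposite internal forces ±P in the two members. Since α_{copper} > α_{invar}, heating drives the copper into compression and the invar into tension.
Compatibility of the two members (thermal + elastic change equal): (α₁ − α₂)ΔT = P·[1/(A₁E₁) + 1/(A₂E₂)].
|α₁ − α₂|·ΔT = 14.8×10⁻⁶ × 138 = 0.002042.
1/(A₁E₁) + 1/(A₂E₂) = 1/(1275×147×10³) + 1/(900×112×10³) = 1.526×10⁻⁸ N⁻¹.
So P = 0.002042 / 1.526×10⁻⁸ = 133.9 kN.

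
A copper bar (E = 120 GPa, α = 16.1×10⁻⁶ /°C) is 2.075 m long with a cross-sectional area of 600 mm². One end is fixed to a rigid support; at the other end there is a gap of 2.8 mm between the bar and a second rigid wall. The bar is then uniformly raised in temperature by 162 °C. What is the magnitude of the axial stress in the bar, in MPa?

σ ≈ 151 MPa (compressive)

Free thermal elongation = αΔT L = 16.1×10⁻⁶ × 162 × 2075 = 5.412 mm.
This exceeds the 2.8 mm gap, so the wall pushes back. The portion of expansion that must be recovered elastically is δ_free − gap = 5.412 − 2.8 = 2.612 mm.
Compatibility: PL/(AE) = 2.612 mm, so σ = P/A = E × (2.612/2075) = 151.1 MPa.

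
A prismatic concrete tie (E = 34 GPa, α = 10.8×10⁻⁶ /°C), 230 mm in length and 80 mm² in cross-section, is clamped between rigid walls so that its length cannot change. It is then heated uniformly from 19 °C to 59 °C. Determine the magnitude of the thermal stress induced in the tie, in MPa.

Because both ends are immovable the net strain is zero, and the suppressed thermal strain is αΔT = 10.8×10⁻⁶ × 40 = 432×10⁻⁶.
σ = EαΔT = 34×10³ × 10.8×10⁻⁶ × 40 = 14.69 MPa (compressive; the tie is trying to expand).

σ ≈ 14.7 MPa (compressive)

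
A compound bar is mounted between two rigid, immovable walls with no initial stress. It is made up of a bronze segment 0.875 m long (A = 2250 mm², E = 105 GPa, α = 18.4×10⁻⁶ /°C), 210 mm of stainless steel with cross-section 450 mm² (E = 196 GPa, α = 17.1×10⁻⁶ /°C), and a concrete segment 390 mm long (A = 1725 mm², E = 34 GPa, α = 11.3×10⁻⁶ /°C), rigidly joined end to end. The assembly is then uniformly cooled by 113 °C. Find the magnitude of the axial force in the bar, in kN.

With the walls removed the bar would change length by δ_free = Σ αᵢΔT Lᵢ = 18.4×10⁻⁶×113×875 + 17.1×10⁻⁶×113×210 + 11.3×10⁻⁶×113×390 = 2.723 mm.
Since the ends are fixed, an axial force P builds up, equal in every segment, with P · Σ Lᵢ/(AᵢEᵢ) = δ_free.
Σ Lᵢ/(AᵢEᵢ) = 875/(2250×105×10³) + 210/(450×196×10³) + 390/(1725×34×10³) = 1.273×10⁻⁵ mm/N.
So P = 2.723 / 1.273×10⁻⁵ = 213.8 kN, tensile.

P ≈ 214 kN (tensile)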